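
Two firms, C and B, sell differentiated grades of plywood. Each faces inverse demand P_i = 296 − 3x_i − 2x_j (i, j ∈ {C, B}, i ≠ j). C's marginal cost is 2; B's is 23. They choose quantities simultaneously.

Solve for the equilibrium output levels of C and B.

38.0625, 32.8125

Firm C's profit: π = x_C(296 − 3x_C − 2x_B) − 2x_C.
∂π/∂x_C = 294 − 6x_C − 2x_B = 0 ⇒ x_C = 49 − (1/3)x_B.
Similarly x_B = 45.5 − (1/3)x_C.
Solving the two reaction functions simultaneously: (1 − (−1/3)(−1/3))x_C = 49 − (1/3)·45.5, so (8/9)x_C = 203/6 and x_C = 38.0625.
Then x_B = 45.5 − (1/3)·38.0625 = 32.8125.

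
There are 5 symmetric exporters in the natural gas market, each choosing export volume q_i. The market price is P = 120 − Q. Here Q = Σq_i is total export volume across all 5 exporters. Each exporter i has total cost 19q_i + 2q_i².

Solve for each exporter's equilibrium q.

10.1

A representative exporter's profit is π_i = q_i(120 − Q) − 19q_i − 2q_i², with Q = q_i + Σ_{j≠i} q_j.
First-order condition: 101 − 6q_i − Σ_{j≠i} q_j = 0.
Imposing symmetry (q_j = q for all j) turns Σ_{j≠i} q_j into 4q, so 101 = 10q and q = 10.1.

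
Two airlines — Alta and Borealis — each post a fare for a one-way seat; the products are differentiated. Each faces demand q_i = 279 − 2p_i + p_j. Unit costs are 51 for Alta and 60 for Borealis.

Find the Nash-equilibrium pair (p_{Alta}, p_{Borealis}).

128.2, 131.8

Alta's profit: π = (p_{Alta} − 51)(279 − 2p_{Alta} + p_{Borealis}).
∂π/∂p_{Alta} = 381 − 4p_{Alta} + p_{Borealis} = 0 ⇒ p_{Alta} = 95.25 + 0.25p_{Borealis}.
Similarly p_{Borealis} = 99.75 + 0.25p_{Alta}.
Solving the two reaction functions simultaneously: (1 − (0.25)(0.25))p_{Alta} = 95.25 + 0.25·99.75, so 0.9375p_{Alta} = 120.1875 and p_{Alta} = 128.2.
Then p_{Borealis} = 99.75 + 0.25·128.2 = 131.8.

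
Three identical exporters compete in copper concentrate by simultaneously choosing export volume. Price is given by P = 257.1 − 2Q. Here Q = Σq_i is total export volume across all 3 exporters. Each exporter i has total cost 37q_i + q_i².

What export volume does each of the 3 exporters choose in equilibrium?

A representative exporter's profit is π_i = q_i(257.1 − 2Q) − 37q_i − q_i², with Q = q_i + Σ_{j≠i} q_j.
First-order condition: 220.1 − 6q_i − 2Σ_{j≠i} q_j = 0.
With identical exporters, set every q_j = q: then 220.1 − 6q − 4q = 0, i.e. q = 220.1/10 = 22.01.

22.01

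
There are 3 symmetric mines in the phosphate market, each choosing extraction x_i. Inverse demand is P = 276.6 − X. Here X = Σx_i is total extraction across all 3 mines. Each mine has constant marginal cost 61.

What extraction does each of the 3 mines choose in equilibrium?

A representative mine's profit is π_i = x_i(276.6 − X) − 61x_i, with X = x_i + Σ_{j≠i} x_j.
First-order condition: 215.6 − 2x_i − Σ_{j≠i} x_j = 0.
With identical mines, set every x_j = x: then 215.6 − 2x − 2x = 0, i.e. x = 215.6/4 = 53.9.

53.9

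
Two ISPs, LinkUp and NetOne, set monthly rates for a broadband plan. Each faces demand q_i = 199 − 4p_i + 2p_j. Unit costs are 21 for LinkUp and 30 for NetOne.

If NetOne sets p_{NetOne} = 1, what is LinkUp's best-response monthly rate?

35.625

LinkUp's profit: π = (p_{LinkUp} − 21)(199 − 4p_{LinkUp} + 2p_{NetOne}).
∂π/∂p_{LinkUp} = 283 − 8p_{LinkUp} + 2p_{NetOne} = 0 ⇒ p_{LinkUp} = 35.375 + 0.25p_{NetOne}.
At p_{NetOne} = 1: p_{LinkUp} = 35.375 + 0.25·1 = 35.625.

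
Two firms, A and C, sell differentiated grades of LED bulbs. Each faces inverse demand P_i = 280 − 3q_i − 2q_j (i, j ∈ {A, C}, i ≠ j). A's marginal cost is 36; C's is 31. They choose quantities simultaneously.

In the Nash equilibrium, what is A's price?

126.5625

Firm A's profit: π = q_A(280 − 3q_A − 2q_C) − 36q_A.
∂π/∂q_A = 244 − 6q_A − 2q_C = 0 ⇒ q_A = 122/3 − (1/3)q_C.
Similarly q_C = 41.5 − (1/3)q_A.
Plugging q_C into A's best response: q_A = 122/3 − (1/3)(41.5 − (1/3)q_A) ⇒ (8/9)q_A = 161/6, so q_A = 30.1875.
Then q_C = 41.5 − (1/3)·30.1875 = 31.4375.
P_A = 280 − 3·30.1875 − 2·31.4375 = 126.5625.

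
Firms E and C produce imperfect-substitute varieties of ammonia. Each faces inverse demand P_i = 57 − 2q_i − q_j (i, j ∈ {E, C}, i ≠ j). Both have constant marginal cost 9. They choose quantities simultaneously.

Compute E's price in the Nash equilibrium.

28.2

Firm E's profit: π = q_E(57 − 2q_E − q_C) − 9q_E.
∂π/∂q_E = 48 − 4q_E − q_C = 0 ⇒ q_E = 12 − 0.25q_C.
The game is symmetric, so in equilibrium q_C = q_E: the reaction function gives 1.25q_E = 12, hence q_E = 9.6.
P_E = 57 − 2·9.6 − 9.6 = 28.2.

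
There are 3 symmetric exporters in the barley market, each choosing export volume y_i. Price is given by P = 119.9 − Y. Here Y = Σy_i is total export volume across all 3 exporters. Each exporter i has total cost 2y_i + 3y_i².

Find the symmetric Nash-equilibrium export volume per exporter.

11.79

A representative exporter's profit is π_i = y_i(119.9 − Y) − 2y_i − 3y_i², with Y = y_i + Σ_{j≠i} y_j.
First-order condition: 117.9 − 8y_i − Σ_{j≠i} y_j = 0.
With identical exporters, set every y_j = y: then 117.9 − 8y − 2y = 0, i.e. y = 117.9/10 = 11.79.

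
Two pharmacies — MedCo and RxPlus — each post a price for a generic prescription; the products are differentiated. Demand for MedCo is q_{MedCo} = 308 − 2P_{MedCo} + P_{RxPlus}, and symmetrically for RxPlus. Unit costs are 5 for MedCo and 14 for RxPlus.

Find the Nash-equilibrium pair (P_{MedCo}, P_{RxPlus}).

107.2, 110.8

MedCo's profit: π = (P_{MedCo} − 5)(308 − 2P_{MedCo} + P_{RxPlus}).
∂π/∂P_{MedCo} = 318 − 4P_{MedCo} + P_{RxPlus} = 0 ⇒ P_{MedCo} = 79.5 + 0.25P_{RxPlus}.
Similarly P_{RxPlus} = 84 + 0.25P_{MedCo}.
Plugging P_{RxPlus} into MedCo's best response: P_{MedCo} = 79.5 + 0.25(84 + 0.25P_{MedCo}) ⇒ 0.9375P_{MedCo} = 100.5, so P_{MedCo} = 107.2.
Then P_{RxPlus} = 84 + 0.25·107.2 = 110.8.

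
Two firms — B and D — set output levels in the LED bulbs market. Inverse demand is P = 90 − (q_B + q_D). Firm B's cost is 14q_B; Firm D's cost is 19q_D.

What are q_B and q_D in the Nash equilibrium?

27, 22

Firm B's profit: π = q_B(90 − (q_B + q_D)) − 14q_B.
∂π/∂q_B = 76 − 2q_B − q_D = 0, so q_B = 38 − 0.5q_D.
By the same steps for D: q_D = 35.5 − 0.5q_B.
Substituting the second reaction function into the first: q_B = 38 − 0.5(35.5 − 0.5q_B), which gives 0.75q_B = 20.25 ⇒ q_B = 27.
Then q_D = 35.5 − 0.5·27 = 22.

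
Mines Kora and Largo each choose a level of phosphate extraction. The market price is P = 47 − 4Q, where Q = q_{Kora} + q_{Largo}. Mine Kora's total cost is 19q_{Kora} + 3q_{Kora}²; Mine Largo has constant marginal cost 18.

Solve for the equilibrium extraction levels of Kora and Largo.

1.125, 3.0625

Mine Kora's profit: π = q_{Kora}(47 − 4(q_{Kora} + q_{Largo})) − 19q_{Kora} − 3q_{Kora}².
∂π/∂q_{Kora} = 28 − 14q_{Kora} − 4q_{Largo} = 0, so q_{Kora} = 2 − (2/7)q_{Largo}.
For Largo: ∂π/∂q_{Largo} = 29 − 8q_{Largo} − 4q_{Kora} = 0 ⇒ q_{Largo} = 3.625 − 0.5q_{Kora}.
Solving the two reaction functions simultaneously: (1 − (−2/7)(−0.5))q_{Kora} = 2 − (2/7)·3.625, so (6/7)q_{Kora} = 27/28 and q_{Kora} = 1.125.
Then q_{Largo} = 3.625 − 0.5·1.125 = 3.0625.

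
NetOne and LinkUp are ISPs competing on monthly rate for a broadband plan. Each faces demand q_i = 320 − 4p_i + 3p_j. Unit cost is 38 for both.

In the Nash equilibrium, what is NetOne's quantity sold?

NetOne's profit: π = (p_{NetOne} − 38)(320 − 4p_{NetOne} + 3p_{LinkUp}).
∂π/∂p_{NetOne} = 472 − 8p_{NetOne} + 3p_{LinkUp} = 0 ⇒ p_{NetOne} = 59 + 0.375p_{LinkUp}.
Setting p_{NetOne} = p_{LinkUp} in the reaction function: p_{NetOne} = 59 + 0.375p_{NetOne}, so p_{NetOne} = 59 / 0.625 = 94.4.
q_{NetOne} = 320 − 4·94.4 + 3·94.4 = 225.6.

225.6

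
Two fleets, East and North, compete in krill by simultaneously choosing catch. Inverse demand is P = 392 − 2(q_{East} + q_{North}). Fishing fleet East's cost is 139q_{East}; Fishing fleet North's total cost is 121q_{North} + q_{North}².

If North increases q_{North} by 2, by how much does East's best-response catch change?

-1

Fishing fleet East's profit: π = q_{East}(392 − 2(q_{East} + q_{North})) − 139q_{East}.
∂π/∂q_{East} = 253 − 4q_{East} − 2q_{North} = 0, so q_{East} = 63.25 − 0.5q_{North}.
The reaction-function slope is −0.5, so a 2-unit rise in q_{North} moves q_{East} by −0.5 × 2 = −1. East's best response falls — the actions are strategic substitutes.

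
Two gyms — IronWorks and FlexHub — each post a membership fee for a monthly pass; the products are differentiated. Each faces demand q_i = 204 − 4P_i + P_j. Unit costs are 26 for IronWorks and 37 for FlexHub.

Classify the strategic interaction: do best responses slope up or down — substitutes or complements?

IronWorks's profit: π = (P_{IronWorks} − 26)(204 − 4P_{IronWorks} + P_{FlexHub}).
∂π/∂P_{IronWorks} = 308 − 8P_{IronWorks} + P_{FlexHub} = 0 ⇒ P_{IronWorks} = 38.5 + 0.125P_{FlexHub}.
The best-response slope dP_{IronWorks}/dP_{FlexHub} = 0.125 > 0: the reaction function is upward-sloping, so the choices are strategic complements.

strategic complements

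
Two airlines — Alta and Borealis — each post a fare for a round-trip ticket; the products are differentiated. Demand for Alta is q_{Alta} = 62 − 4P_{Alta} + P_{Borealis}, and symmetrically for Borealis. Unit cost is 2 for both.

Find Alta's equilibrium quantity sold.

Alta's profit: π = (P_{Alta} − 2)(62 − 4P_{Alta} + P_{Borealis}).
∂π/∂P_{Alta} = 70 − 8P_{Alta} + P_{Borealis} = 0 ⇒ P_{Alta} = 8.75 + 0.125P_{Borealis}.
By symmetry P_{Borealis} = P_{Alta}; substituting into the reaction function, 0.875P_{Alta} = 8.75 and P_{Alta} = 10.
q_{Alta} = 62 − 4·10 + 10 = 32.

32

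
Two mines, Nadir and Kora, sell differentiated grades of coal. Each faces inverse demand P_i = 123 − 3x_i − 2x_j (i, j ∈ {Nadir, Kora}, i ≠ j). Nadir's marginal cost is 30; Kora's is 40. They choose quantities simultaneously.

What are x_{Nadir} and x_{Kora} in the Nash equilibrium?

12.25, 9.75

Mine Nadir's profit: π = x_{Nadir}(123 − 3x_{Nadir} − 2x_{Kora}) − 30x_{Nadir}.
∂π/∂x_{Nadir} = 93 − 6x_{Nadir} − 2x_{Kora} = 0 ⇒ x_{Nadir} = 15.5 − (1/3)x_{Kora}.
Similarly x_{Kora} = 83/6 − (1/3)x_{Nadir}.
Substituting the second reaction function into the first: x_{Nadir} = 15.5 − (1/3)(83/6 − (1/3)x_{Nadir}), which gives (8/9)x_{Nadir} = 98/9 ⇒ x_{Nadir} = 12.25.
Then x_{Kora} = 83/6 − (1/3)·12.25 = 9.75.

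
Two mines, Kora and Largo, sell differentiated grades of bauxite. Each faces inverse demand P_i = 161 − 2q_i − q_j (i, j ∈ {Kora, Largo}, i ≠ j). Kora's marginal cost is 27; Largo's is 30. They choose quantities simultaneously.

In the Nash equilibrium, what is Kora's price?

81

Mine Kora's profit: π = q_{Kora}(161 − 2q_{Kora} − q_{Largo}) − 27q_{Kora}.
∂π/∂q_{Kora} = 134 − 4q_{Kora} − q_{Largo} = 0 ⇒ q_{Kora} = 33.5 − 0.25q_{Largo}.
Similarly q_{Largo} = 32.75 − 0.25q_{Kora}.
Substituting the second reaction function into the first: q_{Kora} = 33.5 − 0.25(32.75 − 0.25q_{Kora}), which gives 0.9375q_{Kora} = 25.3125 ⇒ q_{Kora} = 27.
Then q_{Largo} = 32.75 − 0.25·27 = 26.
P_{Kora} = 161 − 2·27 − 26 = 81.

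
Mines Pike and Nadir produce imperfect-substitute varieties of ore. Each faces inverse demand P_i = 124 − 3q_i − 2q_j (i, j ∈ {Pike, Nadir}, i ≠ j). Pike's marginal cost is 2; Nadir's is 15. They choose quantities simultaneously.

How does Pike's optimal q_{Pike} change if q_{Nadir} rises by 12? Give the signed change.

Mine Pike's profit: π = q_{Pike}(124 − 3q_{Pike} − 2q_{Nadir}) − 2q_{Pike}.
∂π/∂q_{Pike} = 122 − 6q_{Pike} − 2q_{Nadir} = 0 ⇒ q_{Pike} = 61/3 − (1/3)q_{Nadir}.
The reaction-function slope is −1/3, so a 12-unit rise in q_{Nadir} moves q_{Pike} by −1/3 × 12 = −4. Pike's best response falls — the actions are strategic substitutes.

-4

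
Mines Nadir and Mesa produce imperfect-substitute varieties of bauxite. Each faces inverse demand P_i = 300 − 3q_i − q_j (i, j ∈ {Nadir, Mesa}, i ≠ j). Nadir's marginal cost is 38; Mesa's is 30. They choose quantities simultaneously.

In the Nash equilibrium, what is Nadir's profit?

4151.52

Mine Nadir's profit: π = q_{Nadir}(300 − 3q_{Nadir} − q_{Mesa}) − 38q_{Nadir}.
∂π/∂q_{Nadir} = 262 − 6q_{Nadir} − q_{Mesa} = 0 ⇒ q_{Nadir} = 131/3 − (1/6)q_{Mesa}.
Similarly q_{Mesa} = 45 − (1/6)q_{Nadir}.
Substituting the second reaction function into the first: q_{Nadir} = 131/3 − (1/6)(45 − (1/6)q_{Nadir}), which gives (35/36)q_{Nadir} = 217/6 ⇒ q_{Nadir} = 37.2.
Then q_{Mesa} = 45 − (1/6)·37.2 = 38.8.
P_{Nadir} = 300 − 3·37.2 − 38.8 = 149.6.
Profit = (149.6 − 38)·37.2 = 4151.52.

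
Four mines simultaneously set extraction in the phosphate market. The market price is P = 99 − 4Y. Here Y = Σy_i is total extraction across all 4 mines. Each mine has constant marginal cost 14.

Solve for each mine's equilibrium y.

A representative mine's profit is π_i = y_i(99 − 4Y) − 14y_i, with Y = y_i + Σ_{j≠i} y_j.
First-order condition: 85 − 8y_i − 4Σ_{j≠i} y_j = 0.
Imposing symmetry (y_j = y for all j) turns Σ_{j≠i} y_j into 3y, so 85 = 20y and y = 4.25.

4.25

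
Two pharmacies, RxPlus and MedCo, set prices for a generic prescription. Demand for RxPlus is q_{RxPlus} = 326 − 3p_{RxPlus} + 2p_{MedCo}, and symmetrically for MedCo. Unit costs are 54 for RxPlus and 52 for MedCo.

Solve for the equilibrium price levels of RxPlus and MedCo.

RxPlus's profit: π = (p_{RxPlus} − 54)(326 − 3p_{RxPlus} + 2p_{MedCo}).
∂π/∂p_{RxPlus} = 488 − 6p_{RxPlus} + 2p_{MedCo} = 0 ⇒ p_{RxPlus} = 244/3 + (1/3)p_{MedCo}.
Similarly p_{MedCo} = 241/3 + (1/3)p_{RxPlus}.
Solving the two reaction functions simultaneously: (1 − (1/3)(1/3))p_{RxPlus} = 244/3 + (1/3)·(241/3), so (8/9)p_{RxPlus} = 973/9 and p_{RxPlus} = 121.625.
Then p_{MedCo} = 241/3 + (1/3)·121.625 = 120.875.

121.625, 120.875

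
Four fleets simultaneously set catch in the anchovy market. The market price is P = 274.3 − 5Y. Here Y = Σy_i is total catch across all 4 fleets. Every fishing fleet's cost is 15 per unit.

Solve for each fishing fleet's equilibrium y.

A representative fishing fleet's profit is π_i = y_i(274.3 − 5Y) − 15y_i, with Y = y_i + Σ_{j≠i} y_j.
First-order condition: 259.3 − 10y_i − 5Σ_{j≠i} y_j = 0.
With identical fishing fleets, set every y_j = y: then 259.3 − 10y − 15y = 0, i.e. y = 259.3/25 = 10.372.

10.372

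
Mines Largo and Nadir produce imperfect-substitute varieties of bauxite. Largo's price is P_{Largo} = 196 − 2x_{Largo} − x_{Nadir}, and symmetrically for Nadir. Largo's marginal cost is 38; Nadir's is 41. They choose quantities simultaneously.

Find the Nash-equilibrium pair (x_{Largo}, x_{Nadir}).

31.8, 30.8

Mine Largo's profit: π = x_{Largo}(196 − 2x_{Largo} − x_{Nadir}) − 38x_{Largo}.
∂π/∂x_{Largo} = 158 − 4x_{Largo} − x_{Nadir} = 0 ⇒ x_{Largo} = 39.5 − 0.25x_{Nadir}.
Similarly x_{Nadir} = 38.75 − 0.25x_{Largo}.
Plugging x_{Nadir} into Largo's best response: x_{Largo} = 39.5 − 0.25(38.75 − 0.25x_{Largo}) ⇒ 0.9375x_{Largo} = 29.8125, so x_{Largo} = 31.8.
Then x_{Nadir} = 38.75 − 0.25·31.8 = 30.8.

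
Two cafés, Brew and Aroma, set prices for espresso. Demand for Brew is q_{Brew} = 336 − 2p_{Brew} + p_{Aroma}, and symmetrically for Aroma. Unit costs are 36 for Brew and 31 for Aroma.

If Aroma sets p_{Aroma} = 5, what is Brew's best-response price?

Brew's profit: π = (p_{Brew} − 36)(336 − 2p_{Brew} + p_{Aroma}).
∂π/∂p_{Brew} = 408 − 4p_{Brew} + p_{Aroma} = 0 ⇒ p_{Brew} = 102 + 0.25p_{Aroma}.
At p_{Aroma} = 5: p_{Brew} = 102 + 0.25·5 = 103.25.

103.25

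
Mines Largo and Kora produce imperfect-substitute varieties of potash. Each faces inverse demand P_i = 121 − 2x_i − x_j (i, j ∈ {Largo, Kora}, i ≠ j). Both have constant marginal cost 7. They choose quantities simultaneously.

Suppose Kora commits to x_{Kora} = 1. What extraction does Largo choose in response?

Mine Largo's profit: π = x_{Largo}(121 − 2x_{Largo} − x_{Kora}) − 7x_{Largo}.
∂π/∂x_{Largo} = 114 − 4x_{Largo} − x_{Kora} = 0 ⇒ x_{Largo} = 28.5 − 0.25x_{Kora}.
At x_{Kora} = 1: x_{Largo} = 28.5 − 0.25·1 = 28.25.

28.25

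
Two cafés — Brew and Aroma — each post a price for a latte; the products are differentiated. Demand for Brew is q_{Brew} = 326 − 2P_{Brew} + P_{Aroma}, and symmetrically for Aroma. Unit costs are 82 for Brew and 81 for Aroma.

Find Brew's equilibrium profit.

13186.88

Brew's profit: π = (P_{Brew} − 82)(326 − 2P_{Brew} + P_{Aroma}).
∂π/∂P_{Brew} = 490 − 4P_{Brew} + P_{Aroma} = 0 ⇒ P_{Brew} = 122.5 + 0.25P_{Aroma}.
Similarly P_{Aroma} = 122 + 0.25P_{Brew}.
Solving the two reaction functions simultaneously: (1 − (0.25)(0.25))P_{Brew} = 122.5 + 0.25·122, so 0.9375P_{Brew} = 153 and P_{Brew} = 163.2.
Then P_{Aroma} = 122 + 0.25·163.2 = 162.8.
q_{Brew} = 326 − 2·163.2 + 162.8 = 162.4.
Profit = (163.2 − 82)·162.4 = 13186.88.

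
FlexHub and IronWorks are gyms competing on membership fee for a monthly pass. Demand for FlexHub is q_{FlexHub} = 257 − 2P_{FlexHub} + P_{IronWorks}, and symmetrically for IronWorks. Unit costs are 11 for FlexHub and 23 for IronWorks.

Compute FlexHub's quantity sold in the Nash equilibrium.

167.2

FlexHub's profit: π = (P_{FlexHub} − 11)(257 − 2P_{FlexHub} + P_{IronWorks}).
∂π/∂P_{FlexHub} = 279 − 4P_{FlexHub} + P_{IronWorks} = 0 ⇒ P_{FlexHub} = 69.75 + 0.25P_{IronWorks}.
Similarly P_{IronWorks} = 75.75 + 0.25P_{FlexHub}.
Substituting the second reaction function into the first: P_{FlexHub} = 69.75 + 0.25(75.75 + 0.25P_{FlexHub}), which gives 0.9375P_{FlexHub} = 88.6875 ⇒ P_{FlexHub} = 94.6.
Then P_{IronWorks} = 75.75 + 0.25·94.6 = 99.4.
q_{FlexHub} = 257 − 2·94.6 + 99.4 = 167.2.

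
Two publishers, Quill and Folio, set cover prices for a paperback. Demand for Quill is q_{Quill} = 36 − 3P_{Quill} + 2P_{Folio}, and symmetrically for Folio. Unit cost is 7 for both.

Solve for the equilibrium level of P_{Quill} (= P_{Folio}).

14.25

Quill's profit: π = (P_{Quill} − 7)(36 − 3P_{Quill} + 2P_{Folio}).
∂π/∂P_{Quill} = 57 − 6P_{Quill} + 2P_{Folio} = 0 ⇒ P_{Quill} = 9.5 + (1/3)P_{Folio}.
Setting P_{Quill} = P_{Folio} in the reaction function: P_{Quill} = 9.5 + (1/3)P_{Quill}, so P_{Quill} = 9.5 / (2/3) = 14.25.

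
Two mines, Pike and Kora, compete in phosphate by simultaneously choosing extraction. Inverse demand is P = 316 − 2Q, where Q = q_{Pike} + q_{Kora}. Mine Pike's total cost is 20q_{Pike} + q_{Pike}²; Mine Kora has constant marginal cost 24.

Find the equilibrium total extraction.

Mine Pike's profit: π = q_{Pike}(316 − 2(q_{Pike} + q_{Kora})) − 20q_{Pike} − q_{Pike}².
∂π/∂q_{Pike} = 296 − 6q_{Pike} − 2q_{Kora} = 0, so q_{Pike} = 148/3 − (1/3)q_{Kora}.
For Kora: ∂π/∂q_{Kora} = 292 − 4q_{Kora} − 2q_{Pike} = 0 ⇒ q_{Kora} = 73 − 0.5q_{Pike}.
Substituting the second reaction function into the first: q_{Pike} = 148/3 − (1/3)(73 − 0.5q_{Pike}), which gives (5/6)q_{Pike} = 25 ⇒ q_{Pike} = 30.
Then q_{Kora} = 73 − 0.5·30 = 58.
Total extraction: 30 + 58 = 88.

88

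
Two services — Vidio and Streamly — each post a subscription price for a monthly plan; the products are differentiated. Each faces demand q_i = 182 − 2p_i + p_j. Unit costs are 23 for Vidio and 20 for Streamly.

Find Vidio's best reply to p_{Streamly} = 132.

90

Vidio's profit: π = (p_{Vidio} − 23)(182 − 2p_{Vidio} + p_{Streamly}).
∂π/∂p_{Vidio} = 228 − 4p_{Vidio} + p_{Streamly} = 0 ⇒ p_{Vidio} = 57 + 0.25p_{Streamly}.
At p_{Streamly} = 132: p_{Vidio} = 57 + 0.25·132 = 90.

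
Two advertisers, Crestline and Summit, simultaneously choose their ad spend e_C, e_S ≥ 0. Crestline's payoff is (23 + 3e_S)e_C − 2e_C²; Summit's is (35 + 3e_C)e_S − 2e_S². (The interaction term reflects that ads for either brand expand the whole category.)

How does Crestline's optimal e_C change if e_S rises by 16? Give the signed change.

12

Expanding Crestline's payoff: 23e_C + 3e_Se_C − 2e_C².
∂π/∂e_C = 23 + 3e_S − 4e_C = 0, so e_C = 5.75 + 0.75e_S.
The reaction-function slope is 0.75, so a 16-unit rise in e_S moves e_C by 0.75 × 16 = 12. Crestline's best response rises — the actions are strategic complements.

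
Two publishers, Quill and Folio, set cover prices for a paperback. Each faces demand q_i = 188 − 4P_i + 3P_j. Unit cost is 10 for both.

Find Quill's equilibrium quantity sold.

142.4

Quill's profit: π = (P_{Quill} − 10)(188 − 4P_{Quill} + 3P_{Folio}).
∂π/∂P_{Quill} = 228 − 8P_{Quill} + 3P_{Folio} = 0 ⇒ P_{Quill} = 28.5 + 0.375P_{Folio}.
Setting P_{Quill} = P_{Folio} in the reaction function: P_{Quill} = 28.5 + 0.375P_{Quill}, so P_{Quill} = 28.5 / 0.625 = 45.6.
q_{Quill} = 188 − 4·45.6 + 3·45.6 = 142.4.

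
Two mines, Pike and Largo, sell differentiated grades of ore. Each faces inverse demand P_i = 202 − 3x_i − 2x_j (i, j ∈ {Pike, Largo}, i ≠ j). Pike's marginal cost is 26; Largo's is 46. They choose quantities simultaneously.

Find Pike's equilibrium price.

Mine Pike's profit: π = x_{Pike}(202 − 3x_{Pike} − 2x_{Largo}) − 26x_{Pike}.
∂π/∂x_{Pike} = 176 − 6x_{Pike} − 2x_{Largo} = 0 ⇒ x_{Pike} = 88/3 − (1/3)x_{Largo}.
Similarly x_{Largo} = 26 − (1/3)x_{Pike}.
Plugging x_{Largo} into Pike's best response: x_{Pike} = 88/3 − (1/3)(26 − (1/3)x_{Pike}) ⇒ (8/9)x_{Pike} = 62/3, so x_{Pike} = 23.25.
Then x_{Largo} = 26 − (1/3)·23.25 = 18.25.
P_{Pike} = 202 − 3·23.25 − 2·18.25 = 95.75.

95.75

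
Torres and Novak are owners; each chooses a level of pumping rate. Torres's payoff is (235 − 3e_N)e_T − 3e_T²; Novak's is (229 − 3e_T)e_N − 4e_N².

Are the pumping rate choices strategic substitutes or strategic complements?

strategic substitutes

Expanding Torres's payoff: 235e_T − 3e_Ne_T − 3e_T².
∂π/∂e_T = 235 − 3e_N − 6e_T = 0, so e_T = 235/6 − 0.5e_N.
The best-response slope de_T/de_N = −0.5 < 0: the reaction function is downward-sloping, so the choices are strategic substitutes.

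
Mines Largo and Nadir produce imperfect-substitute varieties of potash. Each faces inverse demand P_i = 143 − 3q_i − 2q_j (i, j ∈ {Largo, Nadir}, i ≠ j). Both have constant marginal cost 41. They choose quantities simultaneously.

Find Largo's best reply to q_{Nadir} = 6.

Mine Largo's profit: π = q_{Largo}(143 − 3q_{Largo} − 2q_{Nadir}) − 41q_{Largo}.
∂π/∂q_{Largo} = 102 − 6q_{Largo} − 2q_{Nadir} = 0 ⇒ q_{Largo} = 17 − (1/3)q_{Nadir}.
At q_{Nadir} = 6: q_{Largo} = 17 − (1/3)·6 = 15.

15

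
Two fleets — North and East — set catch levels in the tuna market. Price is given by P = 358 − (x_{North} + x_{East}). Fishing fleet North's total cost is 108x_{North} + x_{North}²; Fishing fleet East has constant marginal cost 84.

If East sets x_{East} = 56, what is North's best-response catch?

Fishing fleet North's profit: π = x_{North}(358 − (x_{North} + x_{East})) − 108x_{North} − x_{North}².
∂π/∂x_{North} = 250 − 4x_{North} − x_{East} = 0, so x_{North} = 62.5 − 0.25x_{East}.
At x_{East} = 56: x_{North} = 62.5 − 0.25·56 = 48.5.

48.5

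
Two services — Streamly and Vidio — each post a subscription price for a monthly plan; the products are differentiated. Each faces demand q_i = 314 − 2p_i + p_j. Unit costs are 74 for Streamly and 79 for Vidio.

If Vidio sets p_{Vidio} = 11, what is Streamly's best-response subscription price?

118.25

Streamly's profit: π = (p_{Streamly} − 74)(314 − 2p_{Streamly} + p_{Vidio}).
∂π/∂p_{Streamly} = 462 − 4p_{Streamly} + p_{Vidio} = 0 ⇒ p_{Streamly} = 115.5 + 0.25p_{Vidio}.
At p_{Vidio} = 11: p_{Streamly} = 115.5 + 0.25·11 = 118.25.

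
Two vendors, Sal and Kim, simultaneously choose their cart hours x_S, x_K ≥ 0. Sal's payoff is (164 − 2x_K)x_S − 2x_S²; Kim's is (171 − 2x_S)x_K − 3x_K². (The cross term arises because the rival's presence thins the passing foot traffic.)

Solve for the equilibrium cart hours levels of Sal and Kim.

32.1, 17.8

Expanding Sal's payoff: 164x_S − 2x_Kx_S − 2x_S².
∂π/∂x_S = 164 − 2x_K − 4x_S = 0, so x_S = 41 − 0.5x_K.
Likewise for Kim: x_K = 28.5 − (1/3)x_S.
Solving the two reaction functions simultaneously: (1 − (−0.5)(−1/3))x_S = 41 − 0.5·28.5, so (5/6)x_S = 26.75 and x_S = 32.1.
Then x_K = 28.5 − (1/3)·32.1 = 17.8.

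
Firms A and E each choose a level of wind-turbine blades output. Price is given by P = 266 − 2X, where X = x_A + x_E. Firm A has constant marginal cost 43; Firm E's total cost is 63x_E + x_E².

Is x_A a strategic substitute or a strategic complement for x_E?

strategic substitutes

Firm A's profit: π = x_A(266 − 2(x_A + x_E)) − 43x_A.
∂π/∂x_A = 223 − 4x_A − 2x_E = 0, so x_A = 55.75 − 0.5x_E.
The best-response slope dx_A/dx_E = −0.5 < 0: the reaction function is downward-sloping, so the choices are strategic substitutes.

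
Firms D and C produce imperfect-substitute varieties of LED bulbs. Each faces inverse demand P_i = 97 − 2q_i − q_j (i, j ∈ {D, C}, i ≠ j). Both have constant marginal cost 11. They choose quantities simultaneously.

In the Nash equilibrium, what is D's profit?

Firm D's profit: π = q_D(97 − 2q_D − q_C) − 11q_D.
∂π/∂q_D = 86 − 4q_D − q_C = 0 ⇒ q_D = 21.5 − 0.25q_C.
The game is symmetric, so in equilibrium q_C = q_D: the reaction function gives 1.25q_D = 21.5, hence q_D = 17.2.
P_D = 97 − 2·17.2 − 17.2 = 45.4.
Profit = (45.4 − 11)·17.2 = 591.68.

591.68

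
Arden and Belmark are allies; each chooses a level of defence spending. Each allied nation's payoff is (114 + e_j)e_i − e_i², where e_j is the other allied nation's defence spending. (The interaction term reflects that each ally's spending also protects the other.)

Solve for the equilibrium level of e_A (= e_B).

114

Arden's payoff is (114 + e_B)e_A − e_A².
∂π/∂e_A = 114 + e_B − 2e_A = 0, so e_A = 57 + 0.5e_B.
The game is symmetric, so in equilibrium e_B = e_A: the reaction function gives 0.5e_A = 57, hence e_A = 114.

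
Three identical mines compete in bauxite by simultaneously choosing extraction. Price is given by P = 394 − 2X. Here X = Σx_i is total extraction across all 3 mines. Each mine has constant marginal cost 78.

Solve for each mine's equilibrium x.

39.5

A representative mine's profit is π_i = x_i(394 − 2X) − 78x_i, with X = x_i + Σ_{j≠i} x_j.
First-order condition: 316 − 4x_i − 2Σ_{j≠i} x_j = 0.
With identical mines, set every x_j = x: then 316 − 4x − 4x = 0, i.e. x = 316/8 = 39.5.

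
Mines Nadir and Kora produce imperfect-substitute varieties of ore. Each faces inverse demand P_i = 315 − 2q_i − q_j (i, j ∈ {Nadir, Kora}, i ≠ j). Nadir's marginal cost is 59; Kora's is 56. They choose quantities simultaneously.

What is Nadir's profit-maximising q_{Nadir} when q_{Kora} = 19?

Mine Nadir's profit: π = q_{Nadir}(315 − 2q_{Nadir} − q_{Kora}) − 59q_{Nadir}.
∂π/∂q_{Nadir} = 256 − 4q_{Nadir} − q_{Kora} = 0 ⇒ q_{Nadir} = 64 − 0.25q_{Kora}.
At q_{Kora} = 19: q_{Nadir} = 64 − 0.25·19 = 59.25.

59.25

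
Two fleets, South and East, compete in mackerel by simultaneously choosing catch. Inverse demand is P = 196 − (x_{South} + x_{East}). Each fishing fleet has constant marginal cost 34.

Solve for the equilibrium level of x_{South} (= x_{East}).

54

Fishing fleet South's profit: π = x_{South}(196 − (x_{South} + x_{East})) − 34x_{South}.
∂π/∂x_{South} = 162 − 2x_{South} − x_{East} = 0, so x_{South} = 81 − 0.5x_{East}.
The game is symmetric, so in equilibrium x_{East} = x_{South}: the reaction function gives 1.5x_{South} = 81, hence x_{South} = 54.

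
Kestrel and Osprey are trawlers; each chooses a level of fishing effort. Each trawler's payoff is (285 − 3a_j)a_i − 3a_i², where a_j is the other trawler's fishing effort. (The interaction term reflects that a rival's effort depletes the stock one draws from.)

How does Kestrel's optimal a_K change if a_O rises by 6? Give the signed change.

Kestrel's payoff is (285 − 3a_O)a_K − 3a_K².
∂π/∂a_K = 285 − 3a_O − 6a_K = 0, so a_K = 47.5 − 0.5a_O.
The reaction-function slope is −0.5, so a 6-unit rise in a_O moves a_K by −0.5 × 6 = −3. Kestrel's best response falls — the actions are strategic substitutes.

-3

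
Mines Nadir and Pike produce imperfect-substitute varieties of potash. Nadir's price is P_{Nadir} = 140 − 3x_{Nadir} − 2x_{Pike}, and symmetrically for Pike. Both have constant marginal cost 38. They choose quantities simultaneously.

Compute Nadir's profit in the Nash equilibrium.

Mine Nadir's profit: π = x_{Nadir}(140 − 3x_{Nadir} − 2x_{Pike}) − 38x_{Nadir}.
∂π/∂x_{Nadir} = 102 − 6x_{Nadir} − 2x_{Pike} = 0 ⇒ x_{Nadir} = 17 − (1/3)x_{Pike}.
By symmetry x_{Pike} = x_{Nadir}; substituting into the reaction function, (4/3)x_{Nadir} = 17 and x_{Nadir} = 12.75.
P_{Nadir} = 140 − 3·12.75 − 2·12.75 = 76.25.
Profit = (76.25 − 38)·12.75 = 487.6875.

487.6875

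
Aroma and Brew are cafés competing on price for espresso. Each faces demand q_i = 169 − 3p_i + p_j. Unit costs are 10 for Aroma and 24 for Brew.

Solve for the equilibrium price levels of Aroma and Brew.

41, 47

Aroma's profit: π = (p_{Aroma} − 10)(169 − 3p_{Aroma} + p_{Brew}).
∂π/∂p_{Aroma} = 199 − 6p_{Aroma} + p_{Brew} = 0 ⇒ p_{Aroma} = 199/6 + (1/6)p_{Brew}.
Similarly p_{Brew} = 241/6 + (1/6)p_{Aroma}.
Plugging p_{Brew} into Aroma's best response: p_{Aroma} = 199/6 + (1/6)(241/6 + (1/6)p_{Aroma}) ⇒ (35/36)p_{Aroma} = 1435/36, so p_{Aroma} = 41.
Then p_{Brew} = 241/6 + (1/6)·41 = 47.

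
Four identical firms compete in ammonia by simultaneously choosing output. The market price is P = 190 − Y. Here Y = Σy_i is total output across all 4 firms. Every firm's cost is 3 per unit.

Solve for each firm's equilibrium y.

37.4

A representative firm's profit is π_i = y_i(190 − Y) − 3y_i, with Y = y_i + Σ_{j≠i} y_j.
First-order condition: 187 − 2y_i − Σ_{j≠i} y_j = 0.
With identical firms, set every y_j = y: then 187 − 2y − 3y = 0, i.e. y = 187/5 = 37.4.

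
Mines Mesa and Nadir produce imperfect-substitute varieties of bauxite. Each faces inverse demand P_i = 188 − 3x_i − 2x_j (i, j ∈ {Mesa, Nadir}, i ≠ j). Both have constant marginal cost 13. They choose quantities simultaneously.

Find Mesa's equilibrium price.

Mine Mesa's profit: π = x_{Mesa}(188 − 3x_{Mesa} − 2x_{Nadir}) − 13x_{Mesa}.
∂π/∂x_{Mesa} = 175 − 6x_{Mesa} − 2x_{Nadir} = 0 ⇒ x_{Mesa} = 175/6 − (1/3)x_{Nadir}.
By symmetry x_{Nadir} = x_{Mesa}; substituting into the reaction function, (4/3)x_{Mesa} = 175/6 and x_{Mesa} = 21.875.
P_{Mesa} = 188 − 3·21.875 − 2·21.875 = 78.625.

78.625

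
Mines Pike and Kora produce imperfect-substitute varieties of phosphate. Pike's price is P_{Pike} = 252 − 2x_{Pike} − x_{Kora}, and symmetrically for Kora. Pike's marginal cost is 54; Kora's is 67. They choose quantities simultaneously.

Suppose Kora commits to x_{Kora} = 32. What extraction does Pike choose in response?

41.5

Mine Pike's profit: π = x_{Pike}(252 − 2x_{Pike} − x_{Kora}) − 54x_{Pike}.
∂π/∂x_{Pike} = 198 − 4x_{Pike} − x_{Kora} = 0 ⇒ x_{Pike} = 49.5 − 0.25x_{Kora}.
At x_{Kora} = 32: x_{Pike} = 49.5 − 0.25·32 = 41.5.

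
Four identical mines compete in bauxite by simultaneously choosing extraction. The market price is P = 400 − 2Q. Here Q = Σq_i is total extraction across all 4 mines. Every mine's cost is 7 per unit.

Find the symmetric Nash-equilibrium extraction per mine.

A representative mine's profit is π_i = q_i(400 − 2Q) − 7q_i, with Q = q_i + Σ_{j≠i} q_j.
First-order condition: 393 − 4q_i − 2Σ_{j≠i} q_j = 0.
With identical mines, set every q_j = q: then 393 − 4q − 6q = 0, i.e. q = 393/10 = 39.3.

39.3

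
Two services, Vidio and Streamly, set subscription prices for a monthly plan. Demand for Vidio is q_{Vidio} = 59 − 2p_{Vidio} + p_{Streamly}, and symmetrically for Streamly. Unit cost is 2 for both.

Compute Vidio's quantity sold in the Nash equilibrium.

Vidio's profit: π = (p_{Vidio} − 2)(59 − 2p_{Vidio} + p_{Streamly}).
∂π/∂p_{Vidio} = 63 − 4p_{Vidio} + p_{Streamly} = 0 ⇒ p_{Vidio} = 15.75 + 0.25p_{Streamly}.
By symmetry p_{Streamly} = p_{Vidio}; substituting into the reaction function, 0.75p_{Vidio} = 15.75 and p_{Vidio} = 21.
q_{Vidio} = 59 − 2·21 + 21 = 38.

38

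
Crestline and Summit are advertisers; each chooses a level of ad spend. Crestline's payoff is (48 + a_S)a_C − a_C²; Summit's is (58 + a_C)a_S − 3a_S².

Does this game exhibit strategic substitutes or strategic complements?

Expanding Crestline's payoff: 48a_C + a_Sa_C − a_C².
∂π/∂a_C = 48 + a_S − 2a_C = 0, so a_C = 24 + 0.5a_S.
The best-response slope da_C/da_S = 0.5 > 0: the reaction function is upward-sloping, so the choices are strategic complements.

strategic complements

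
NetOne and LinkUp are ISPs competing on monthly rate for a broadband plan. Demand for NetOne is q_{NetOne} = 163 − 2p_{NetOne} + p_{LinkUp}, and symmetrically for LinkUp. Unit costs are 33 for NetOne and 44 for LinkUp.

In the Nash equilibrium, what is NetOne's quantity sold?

89.6

NetOne's profit: π = (p_{NetOne} − 33)(163 − 2p_{NetOne} + p_{LinkUp}).
∂π/∂p_{NetOne} = 229 − 4p_{NetOne} + p_{LinkUp} = 0 ⇒ p_{NetOne} = 57.25 + 0.25p_{LinkUp}.
Similarly p_{LinkUp} = 62.75 + 0.25p_{NetOne}.
Plugging p_{LinkUp} into NetOne's best response: p_{NetOne} = 57.25 + 0.25(62.75 + 0.25p_{NetOne}) ⇒ 0.9375p_{NetOne} = 72.9375, so p_{NetOne} = 77.8.
Then p_{LinkUp} = 62.75 + 0.25·77.8 = 82.2.
q_{NetOne} = 163 − 2·77.8 + 82.2 = 89.6.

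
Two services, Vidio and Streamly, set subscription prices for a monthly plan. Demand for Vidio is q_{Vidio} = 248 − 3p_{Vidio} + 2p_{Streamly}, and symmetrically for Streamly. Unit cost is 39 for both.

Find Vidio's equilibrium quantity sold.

156.75

Vidio's profit: π = (p_{Vidio} − 39)(248 − 3p_{Vidio} + 2p_{Streamly}).
∂π/∂p_{Vidio} = 365 − 6p_{Vidio} + 2p_{Streamly} = 0 ⇒ p_{Vidio} = 365/6 + (1/3)p_{Streamly}.
The game is symmetric, so in equilibrium p_{Streamly} = p_{Vidio}: the reaction function gives (2/3)p_{Vidio} = 365/6, hence p_{Vidio} = 91.25.
q_{Vidio} = 248 − 3·91.25 + 2·91.25 = 156.75.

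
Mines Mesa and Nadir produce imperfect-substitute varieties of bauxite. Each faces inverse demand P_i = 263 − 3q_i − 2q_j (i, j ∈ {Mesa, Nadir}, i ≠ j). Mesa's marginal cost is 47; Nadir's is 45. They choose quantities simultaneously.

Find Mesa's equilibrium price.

127.625

Mine Mesa's profit: π = q_{Mesa}(263 − 3q_{Mesa} − 2q_{Nadir}) − 47q_{Mesa}.
∂π/∂q_{Mesa} = 216 − 6q_{Mesa} − 2q_{Nadir} = 0 ⇒ q_{Mesa} = 36 − (1/3)q_{Nadir}.
Similarly q_{Nadir} = 109/3 − (1/3)q_{Mesa}.
Solving the two reaction functions simultaneously: (1 − (−1/3)(−1/3))q_{Mesa} = 36 − (1/3)·(109/3), so (8/9)q_{Mesa} = 215/9 and q_{Mesa} = 26.875.
Then q_{Nadir} = 109/3 − (1/3)·26.875 = 27.375.
P_{Mesa} = 263 − 3·26.875 − 2·27.375 = 127.625.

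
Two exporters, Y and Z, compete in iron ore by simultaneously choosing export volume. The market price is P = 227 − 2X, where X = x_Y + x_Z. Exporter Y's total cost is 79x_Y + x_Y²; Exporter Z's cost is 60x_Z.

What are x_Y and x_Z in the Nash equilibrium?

Exporter Y's profit: π = x_Y(227 − 2(x_Y + x_Z)) − 79x_Y − x_Y².
∂π/∂x_Y = 148 − 6x_Y − 2x_Z = 0, so x_Y = 74/3 − (1/3)x_Z.
For Z: ∂π/∂x_Z = 167 − 4x_Z − 2x_Y = 0 ⇒ x_Z = 41.75 − 0.5x_Y.
Solving the two reaction functions simultaneously: (1 − (−1/3)(−0.5))x_Y = 74/3 − (1/3)·41.75, so (5/6)x_Y = 10.75 and x_Y = 12.9.
Then x_Z = 41.75 − 0.5·12.9 = 35.3.

12.9, 35.3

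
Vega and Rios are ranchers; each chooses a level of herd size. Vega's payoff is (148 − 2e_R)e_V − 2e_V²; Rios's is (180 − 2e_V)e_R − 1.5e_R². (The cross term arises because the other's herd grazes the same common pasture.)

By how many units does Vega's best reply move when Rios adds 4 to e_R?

Expanding Vega's payoff: 148e_V − 2e_Re_V − 2e_V².
∂π/∂e_V = 148 − 2e_R − 4e_V = 0, so e_V = 37 − 0.5e_R.
The reaction-function slope is −0.5, so a 4-unit rise in e_R moves e_V by −0.5 × 4 = −2. Vega's best response falls — the actions are strategic substitutes.

-2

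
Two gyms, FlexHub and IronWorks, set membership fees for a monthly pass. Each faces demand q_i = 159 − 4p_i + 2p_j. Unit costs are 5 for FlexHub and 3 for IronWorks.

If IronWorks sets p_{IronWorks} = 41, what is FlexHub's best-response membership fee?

32.625

FlexHub's profit: π = (p_{FlexHub} − 5)(159 − 4p_{FlexHub} + 2p_{IronWorks}).
∂π/∂p_{FlexHub} = 179 − 8p_{FlexHub} + 2p_{IronWorks} = 0 ⇒ p_{FlexHub} = 22.375 + 0.25p_{IronWorks}.
At p_{IronWorks} = 41: p_{FlexHub} = 22.375 + 0.25·41 = 32.625.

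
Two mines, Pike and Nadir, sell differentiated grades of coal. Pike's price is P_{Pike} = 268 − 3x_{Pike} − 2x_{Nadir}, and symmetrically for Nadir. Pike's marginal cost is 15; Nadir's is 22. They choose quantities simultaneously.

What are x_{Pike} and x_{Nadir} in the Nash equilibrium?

Mine Pike's profit: π = x_{Pike}(268 − 3x_{Pike} − 2x_{Nadir}) − 15x_{Pike}.
∂π/∂x_{Pike} = 253 − 6x_{Pike} − 2x_{Nadir} = 0 ⇒ x_{Pike} = 253/6 − (1/3)x_{Nadir}.
Similarly x_{Nadir} = 41 − (1/3)x_{Pike}.
Plugging x_{Nadir} into Pike's best response: x_{Pike} = 253/6 − (1/3)(41 − (1/3)x_{Pike}) ⇒ (8/9)x_{Pike} = 28.5, so x_{Pike} = 32.0625.
Then x_{Nadir} = 41 − (1/3)·32.0625 = 30.3125.

32.0625, 30.3125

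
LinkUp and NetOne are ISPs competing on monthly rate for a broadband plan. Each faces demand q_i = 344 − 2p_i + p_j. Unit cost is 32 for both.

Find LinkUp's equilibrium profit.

21632

LinkUp's profit: π = (p_{LinkUp} − 32)(344 − 2p_{LinkUp} + p_{NetOne}).
∂π/∂p_{LinkUp} = 408 − 4p_{LinkUp} + p_{NetOne} = 0 ⇒ p_{LinkUp} = 102 + 0.25p_{NetOne}.
By symmetry p_{NetOne} = p_{LinkUp}; substituting into the reaction function, 0.75p_{LinkUp} = 102 and p_{LinkUp} = 136.
q_{LinkUp} = 344 − 2·136 + 136 = 208.
Profit = (136 − 32)·208 = 21632.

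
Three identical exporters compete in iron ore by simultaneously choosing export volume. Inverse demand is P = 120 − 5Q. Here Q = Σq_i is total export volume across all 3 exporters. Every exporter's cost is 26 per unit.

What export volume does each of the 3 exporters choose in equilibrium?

4.7

A representative exporter's profit is π_i = q_i(120 − 5Q) − 26q_i, with Q = q_i + Σ_{j≠i} q_j.
First-order condition: 94 − 10q_i − 5Σ_{j≠i} q_j = 0.
Imposing symmetry (q_j = q for all j) turns Σ_{j≠i} q_j into 2q, so 94 = 20q and q = 4.7.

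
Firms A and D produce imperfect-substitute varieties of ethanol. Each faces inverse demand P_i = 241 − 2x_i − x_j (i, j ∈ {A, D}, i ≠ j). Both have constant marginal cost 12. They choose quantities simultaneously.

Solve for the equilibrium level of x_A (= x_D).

Firm A's profit: π = x_A(241 − 2x_A − x_D) − 12x_A.
∂π/∂x_A = 229 − 4x_A − x_D = 0 ⇒ x_A = 57.25 − 0.25x_D.
The game is symmetric, so in equilibrium x_D = x_A: the reaction function gives 1.25x_A = 57.25, hence x_A = 45.8.

45.8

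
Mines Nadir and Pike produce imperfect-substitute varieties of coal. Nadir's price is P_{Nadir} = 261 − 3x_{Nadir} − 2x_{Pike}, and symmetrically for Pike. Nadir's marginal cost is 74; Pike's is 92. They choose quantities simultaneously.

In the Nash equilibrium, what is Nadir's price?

147.5

Mine Nadir's profit: π = x_{Nadir}(261 − 3x_{Nadir} − 2x_{Pike}) − 74x_{Nadir}.
∂π/∂x_{Nadir} = 187 − 6x_{Nadir} − 2x_{Pike} = 0 ⇒ x_{Nadir} = 187/6 − (1/3)x_{Pike}.
Similarly x_{Pike} = 169/6 − (1/3)x_{Nadir}.
Solving the two reaction functions simultaneously: (1 − (−1/3)(−1/3))x_{Nadir} = 187/6 − (1/3)·(169/6), so (8/9)x_{Nadir} = 196/9 and x_{Nadir} = 24.5.
Then x_{Pike} = 169/6 − (1/3)·24.5 = 20.
P_{Nadir} = 261 − 3·24.5 − 2·20 = 147.5.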